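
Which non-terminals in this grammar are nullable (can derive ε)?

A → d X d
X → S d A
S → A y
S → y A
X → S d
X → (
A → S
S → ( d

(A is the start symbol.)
None

A non-terminal is nullable if it can derive ε (the empty string): either it has an ε-production, or it has a production whose right-hand side consists entirely of nullable non-terminals.

There are no ε-productions, so no non-terminal can derive ε.
No non-terminals are nullable.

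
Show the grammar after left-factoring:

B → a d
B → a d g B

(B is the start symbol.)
Left-factoring transforms A → αβ₁ | αβ₂ into A → αA' and A' → β₁ | β₂
(α is the longest common prefix among the alternatives). Repeat until
no nonterminal has two alternatives with a common prefix.

Round 1: B has alternatives sharing prefix 'a d'. Introduce B': B → a d B'
  Add: B' → ε
  Add: B' → g B

No remaining common prefixes — done.

Resulting grammar:
B → a d B'
B' → ε
B' → g B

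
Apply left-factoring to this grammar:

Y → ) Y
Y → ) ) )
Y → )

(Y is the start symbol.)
Left-factoring transforms A → αβ₁ | αβ₂ into A → αA' and A' → β₁ | β₂
(α is the longest common prefix among the alternatives). Repeat until
no nonterminal has two alternatives with a common prefix.

Round 1: Y has alternatives sharing prefix ')'. Introduce Y': Y → ) Y'
  Add: Y' → Y
  Add: Y' → ) )
  Add: Y' → ε

No remaining common prefixes — done.

Resulting grammar:
Y → ) Y'
Y' → Y
Y' → ) )
Y' → ε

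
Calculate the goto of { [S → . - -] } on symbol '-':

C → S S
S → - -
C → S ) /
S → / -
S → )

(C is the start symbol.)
{ [S → - . -] }

GOTO(I, '-') = CLOSURE({ [A → αX.β] : [A → α.Xβ] ∈ I, X = '-' })

Items with dot before '-', with the dot advanced:
  [S → . - -] → [S → - . -]
Closure adds nothing (no advanced item has the dot before a non-terminal).

GOTO = { [S → - . -] }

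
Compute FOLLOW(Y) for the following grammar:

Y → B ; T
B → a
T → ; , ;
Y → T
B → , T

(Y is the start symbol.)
To compute FOLLOW(Y), find every occurrence of Y on a right-hand side N → α Y β: add FIRST(β) \ {ε}, and if β is empty or nullable also add FOLLOW(N). Iterate to a fixed point.

Y is the start symbol, so $ ∈ FOLLOW(Y).
Y does not occur on any right-hand side.

Taking the union: FOLLOW(Y) = { $ }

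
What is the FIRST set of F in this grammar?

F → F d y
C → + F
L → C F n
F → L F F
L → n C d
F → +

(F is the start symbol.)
To compute FIRST(F), examine every production with F on the left-hand side, reading each right-hand side left to right until a non-nullable symbol is reached.

FIRST sets of the other non-terminals involved (by the same procedure, iterated to a fixed point):
  FIRST(L) = { '+', 'n' }

From F → F d y:
  - F is the symbol being defined: contributes nothing new
    F is not nullable, so stop
From F → L F F:
  - L is a non-terminal: add FIRST(L) \ {ε} = { '+', 'n' }
    L is not nullable, so stop
From F → +:
  - '+' is a terminal: add '+' and stop

Collecting: FIRST(F) = { '+', 'n' }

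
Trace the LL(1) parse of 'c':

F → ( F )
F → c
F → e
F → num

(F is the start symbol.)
Stack is shown with the top on the left.

Stack  Input  Action
--------------------
F $    c $    output F → c
c $    c $    match 'c'
$      $      accept

The string is accepted.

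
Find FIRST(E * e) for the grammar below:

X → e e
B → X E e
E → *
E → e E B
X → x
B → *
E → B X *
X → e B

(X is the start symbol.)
FIRST sets of the non-terminals involved (from the grammar, by fixed-point iteration):
  FIRST(E) = { '*', 'e', 'x' }

To compute FIRST(E * e), process the symbols left to right:
Symbol E is a non-terminal. Add FIRST(E) \ {ε} = { '*', 'e', 'x' }
E is not nullable (ε ∉ FIRST(E)), so stop here.
FIRST(E * e) = { '*', 'e', 'x' }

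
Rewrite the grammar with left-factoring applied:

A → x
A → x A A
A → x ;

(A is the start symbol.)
Left-factoring transforms A → αβ₁ | αβ₂ into A → αA' and A' → β₁ | β₂
(α is the longest common prefix among the alternatives). Repeat until
no nonterminal has two alternatives with a common prefix.

Round 1: A has alternatives sharing prefix 'x'. Introduce A': A → x A'
  Add: A' → ε
  Add: A' → A A
  Add: A' → ;

No remaining common prefixes — done.

Resulting grammar:
A → x A'
A' → ε
A' → A A
A' → ;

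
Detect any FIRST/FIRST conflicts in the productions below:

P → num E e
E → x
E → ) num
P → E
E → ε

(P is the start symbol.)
FIRST sets of the non-terminals at (or reachable through a nullable prefix from) the front of some alternative:
  FIRST(E) = { ')', 'x', ε }

Productions for P:
  P → num E e: FIRST = { 'num' }
  P → E: FIRST = { ')', 'x', ε }
Productions for E:
  E → x: FIRST = { 'x' }
  E → ) num: FIRST = { ')' }
  E → ε: FIRST = { ε }

All alternatives of each non-terminal have pairwise disjoint FIRST sets.

Answer: No FIRST/FIRST conflicts.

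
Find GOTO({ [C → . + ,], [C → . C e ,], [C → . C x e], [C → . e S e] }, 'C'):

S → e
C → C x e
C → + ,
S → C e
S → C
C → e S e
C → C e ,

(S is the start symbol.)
{ [C → C . e ,], [C → C . x e] }

GOTO(I, 'C') = CLOSURE({ [A → αX.β] : [A → α.Xβ] ∈ I, X = 'C' })

Items with dot before 'C', with the dot advanced:
  [C → . C e ,] → [C → C . e ,]
  [C → . C x e] → [C → C . x e]
Closure adds nothing (no advanced item has the dot before a non-terminal).

GOTO = { [C → C . e ,], [C → C . x e] }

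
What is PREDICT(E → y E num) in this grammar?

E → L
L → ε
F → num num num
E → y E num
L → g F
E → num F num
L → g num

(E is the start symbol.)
{ 'y' }

PREDICT(E → y E num) = (FIRST(RHS) \ {ε}) ∪ (FOLLOW(E) if ε ∈ FIRST(RHS), i.e. RHS ⇒* ε)
FIRST(y E num) = { 'y' }
ε ∉ FIRST(y E num), so FOLLOW(E) is not added.
PREDICT(E → y E num) = { 'y' }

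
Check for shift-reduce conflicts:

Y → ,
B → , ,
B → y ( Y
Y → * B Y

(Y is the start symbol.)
No shift-reduce conflicts

A shift-reduce conflict occurs when an LR(0) state has both:
  - a complete (reduce) item [A → α .] (dot at the end), and
  - a shift item [B → β . c γ] (dot before a terminal).

Augment with Y' → Y and build the canonical LR(0) collection (I0 = CLOSURE({[Y' → . Y]}), then GOTO on every symbol after a dot until no new states appear). It has 11 states:
  I0: { [Y → . * B Y], [Y → . ,], [Y' → . Y] }  — shift
  I1: { [B → . , ,], [B → . y ( Y], [Y → * . B Y] }  — shift
  I2: { [Y → , .] }  — reduce
  I3: { [Y' → Y .] }  — accept
  I4: { [B → , . ,] }  — shift
  I5: { [Y → * B . Y], [Y → . * B Y], [Y → . ,] }  — shift
  I6: { [B → y . ( Y] }  — shift
  I7: { [B → y ( . Y], [Y → . * B Y], [Y → . ,] }  — shift
  I8: { [B → y ( Y .] }  — reduce
  I9: { [Y → * B Y .] }  — reduce
  I10: { [B → , , .] }  — reduce

No state contains both a complete item and a shift item.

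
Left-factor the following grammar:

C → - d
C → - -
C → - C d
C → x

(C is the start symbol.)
C → - C'
C' → d
C' → -
C' → C d
C → x

Left-factoring transforms A → αβ₁ | αβ₂ into A → αA' and A' → β₁ | β₂
(α is the longest common prefix among the alternatives). Repeat until
no nonterminal has two alternatives with a common prefix.

Round 1: C has alternatives sharing prefix '-'. Introduce C': C → - C'
  Add: C' → d
  Add: C' → -
  Add: C' → C d

No remaining common prefixes — done.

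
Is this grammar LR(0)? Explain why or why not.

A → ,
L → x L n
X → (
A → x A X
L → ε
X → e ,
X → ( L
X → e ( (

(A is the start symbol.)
No. Shift-reduce conflict between [L → .] and [L → . x L n]

Augment with A' → A and build the canonical LR(0) collection (I0 = CLOSURE({[A' → . A]}), then GOTO on every symbol after a dot until no new states appear). It has 15 states:
  I0: { [A → . ,], [A → . x A X], [A' → . A] }  — shift
  I1: { [A → , .] }  — reduce
  I2: { [A' → A .] }  — accept
  I3: { [A → . ,], [A → . x A X], [A → x . A X] }  — shift
  I4: { [A → x A . X], [X → . ( L], [X → . (], [X → . e ( (], [X → . e ,] }  — shift
  I5: { [L → . x L n], [L → .], [X → ( . L], [X → ( .] }  — shift, 2 reduces
  I6: { [A → x A X .] }  — reduce
  I7: { [X → e . ( (], [X → e . ,] }  — shift
  I8: { [X → e ( . (] }  — shift
  I9: { [X → e , .] }  — reduce
  I10: { [X → e ( ( .] }  — reduce
  I11: { [X → ( L .] }  — reduce
  I12: { [L → . x L n], [L → .], [L → x . L n] }  — shift, reduce
  I13: { [L → x L . n] }  — shift
  I14: { [L → x L n .] }  — reduce

Conflict in state I5:
  Shift-reduce conflict between [L → .] and [L → . x L n]
So the grammar is NOT LR(0).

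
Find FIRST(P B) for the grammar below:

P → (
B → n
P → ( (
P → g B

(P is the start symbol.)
FIRST sets of the non-terminals involved (from the grammar, by fixed-point iteration):
  FIRST(P) = { '(', 'g' }

To compute FIRST(P B), process the symbols left to right:
Symbol P is a non-terminal. Add FIRST(P) \ {ε} = { '(', 'g' }
P is not nullable (ε ∉ FIRST(P)), so stop here.
FIRST(P B) = { '(', 'g' }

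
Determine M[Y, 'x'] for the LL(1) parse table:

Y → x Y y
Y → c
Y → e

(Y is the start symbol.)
To find M[Y, 'x'], we find productions for Y where 'x' is in the predict set (PREDICT(N → α) = (FIRST(α) \ {ε}) ∪ (FOLLOW(N) if α ⇒* ε)).

Y → x Y y: PREDICT = { 'x' }
  'x' is in predict set, so this production goes in M[Y, 'x']
Y → c: PREDICT = { 'c' }
Y → e: PREDICT = { 'e' }

M[Y, 'x'] = Y → x Y y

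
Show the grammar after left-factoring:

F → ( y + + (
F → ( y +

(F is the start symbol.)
Left-factoring transforms A → αβ₁ | αβ₂ into A → αA' and A' → β₁ | β₂
(α is the longest common prefix among the alternatives). Repeat until
no nonterminal has two alternatives with a common prefix.

Round 1: F has alternatives sharing prefix '( y +'. Introduce F': F → ( y + F'
  Add: F' → + (
  Add: F' → ε

No remaining common prefixes — done.

Resulting grammar:
F → ( y + F'
F' → + (
F' → ε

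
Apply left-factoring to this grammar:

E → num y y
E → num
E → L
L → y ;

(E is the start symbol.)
E → num E'
E' → y y
E' → ε
E → L
L → y ;

Left-factoring transforms A → αβ₁ | αβ₂ into A → αA' and A' → β₁ | β₂
(α is the longest common prefix among the alternatives). Repeat until
no nonterminal has two alternatives with a common prefix.

Round 1: E has alternatives sharing prefix 'num'. Introduce E': E → num E'
  Add: E' → y y
  Add: E' → ε

No remaining common prefixes — done.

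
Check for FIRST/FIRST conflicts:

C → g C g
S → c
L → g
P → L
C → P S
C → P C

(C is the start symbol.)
Yes. C → g C g / C → P S on { 'g' }; C → g C g / C → P C on { 'g' }; C → P S / C → P C on { 'g' }

A FIRST/FIRST conflict occurs when two productions N → α and N → β for the same non-terminal have FIRST(α) ∩ FIRST(β) ≠ ∅ (with ε ∈ FIRST of a nullable right-hand side, so two nullable alternatives also conflict).

FIRST sets of the non-terminals at (or reachable through a nullable prefix from) the front of some alternative:
  FIRST(P) = { 'g' }

Productions for C:
  C → g C g: FIRST = { 'g' }
  C → P S: FIRST = { 'g' }
  C → P C: FIRST = { 'g' }
S, L, P have only one production, so no FIRST/FIRST conflict is possible there.

Conflict for C: C → g C g and C → P S
  Overlap: { 'g' }
Conflict for C: C → g C g and C → P C
  Overlap: { 'g' }
Conflict for C: C → P S and C → P C
  Overlap: { 'g' }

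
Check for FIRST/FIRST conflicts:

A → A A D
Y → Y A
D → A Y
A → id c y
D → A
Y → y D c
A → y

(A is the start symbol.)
FIRST sets of the non-terminals at (or reachable through a nullable prefix from) the front of some alternative:
  FIRST(A) = { 'id', 'y' }
  FIRST(Y) = { 'y' }

Productions for A:
  A → A A D: FIRST = { 'id', 'y' }
  A → id c y: FIRST = { 'id' }
  A → y: FIRST = { 'y' }
Productions for Y:
  Y → Y A: FIRST = { 'y' }
  Y → y D c: FIRST = { 'y' }
Productions for D:
  D → A Y: FIRST = { 'id', 'y' }
  D → A: FIRST = { 'id', 'y' }

Conflict for A: A → A A D and A → id c y
  Overlap: { 'id' }
Conflict for A: A → A A D and A → y
  Overlap: { 'y' }
Conflict for Y: Y → Y A and Y → y D c
  Overlap: { 'y' }
Conflict for D: D → A Y and D → A
  Overlap: { 'id', 'y' }

Answer: Yes. A → A A D / A → id c y on { 'id' }; A → A A D / A → y on { 'y' }; Y → Y A / Y → y D c on { 'y' }; D → A Y / D → A on { 'id', 'y' }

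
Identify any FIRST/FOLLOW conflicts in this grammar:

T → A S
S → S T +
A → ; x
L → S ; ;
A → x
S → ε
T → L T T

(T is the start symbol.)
Yes. S → S T '+' with FOLLOW(S) on { ';', 'x' }

Nullable non-terminals: S.
FIRST sets used below: FIRST(S) = { ';', 'x', ε }, FIRST(T) = { ';', 'x' }

S: nullable alternative(s) S → ε; FOLLOW(S) = { $, '+', ';', 'x' }
  S → S T +: FIRST \ {ε} = { ';', 'x' } — overlaps FOLLOW(S) on { ';', 'x' }: CONFLICT
  S → ε: FIRST \ {ε} = { } — this is the only nullable alternative, skip

A, L, T have no nullable alternative, so no FIRST/FOLLOW check is needed there.

So the grammar has 1 FIRST/FOLLOW conflict (marked CONFLICT above).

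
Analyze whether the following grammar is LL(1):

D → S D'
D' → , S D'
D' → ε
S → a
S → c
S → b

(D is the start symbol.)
Yes, the grammar is LL(1).

Relevant sets:
  FOLLOW(D') = { $ }

For D':
  PREDICT(D' → ',' S D') = { ',' }
  PREDICT(D' → ε) = { $ }
For S:
  PREDICT(S → a) = { 'a' }
  PREDICT(S → c) = { 'c' }
  PREDICT(S → b) = { 'b' }
D has a single production, so nothing to check there.

All predict sets are disjoint. The grammar IS LL(1).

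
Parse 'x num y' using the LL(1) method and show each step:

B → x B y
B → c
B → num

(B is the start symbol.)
Stack is shown with the top on the left.

Stack    Input      Action
--------------------------
B $      x num y $  output B → x B y
x B y $  x num y $  match 'x'
B y $    num y $    output B → num
num y $  num y $    match 'num'
y $      y $        match 'y'
$        $          accept

The string is accepted.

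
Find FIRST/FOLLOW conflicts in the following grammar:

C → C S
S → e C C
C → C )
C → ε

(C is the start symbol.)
A FIRST/FOLLOW conflict occurs when a non-terminal N has a nullable alternative N → β (β ⇒* ε) and another alternative N → α with FIRST(α) ∩ FOLLOW(N) ≠ ∅: on such a lookahead the parser cannot decide between expanding α and letting N vanish via β.

Nullable non-terminals: C.
FIRST sets used below: FIRST(C) = { ')', 'e', ε }, FIRST(S) = { 'e' }

C: nullable alternative(s) C → ε; FOLLOW(C) = { $, ')', 'e' }
  C → C S: FIRST \ {ε} = { ')', 'e' } — overlaps FOLLOW(C) on { ')', 'e' }: CONFLICT
  C → C ): FIRST \ {ε} = { ')', 'e' } — overlaps FOLLOW(C) on { ')', 'e' }: CONFLICT
  C → ε: FIRST \ {ε} = { } — this is the only nullable alternative, skip

S has no nullable alternative, so no FIRST/FOLLOW check is needed there.

So the grammar has 2 FIRST/FOLLOW conflicts (marked CONFLICT above).

Answer: Yes. C → C S with FOLLOW(C) on { ')', 'e' }; C → C ')' with FOLLOW(C) on { ')', 'e' }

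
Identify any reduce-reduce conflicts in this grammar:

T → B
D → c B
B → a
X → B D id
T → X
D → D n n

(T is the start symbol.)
A reduce-reduce conflict occurs when an LR(0) state has two complete items [A → α .] and [B → β .] — both call for a reduction, and with no lookahead the parser cannot choose between them.

Augment with T' → T and build the canonical LR(0) collection (I0 = CLOSURE({[T' → . T]}), then GOTO on every symbol after a dot until no new states appear). It has 11 states:
  I0: { [B → . a], [T → . B], [T → . X], [T' → . T], [X → . B D id] }  — shift
  I1: { [D → . D n n], [D → . c B], [T → B .], [X → B . D id] }  — shift, reduce
  I2: { [T' → T .] }  — accept
  I3: { [T → X .] }  — reduce
  I4: { [B → a .] }  — reduce
  I5: { [D → D . n n], [X → B D . id] }  — shift
  I6: { [B → . a], [D → c . B] }  — shift
  I7: { [D → c B .] }  — reduce
  I8: { [X → B D id .] }  — reduce
  I9: { [D → D n . n] }  — shift
  I10: { [D → D n n .] }  — reduce

No state contains more than one complete item.

Answer: No reduce-reduce conflicts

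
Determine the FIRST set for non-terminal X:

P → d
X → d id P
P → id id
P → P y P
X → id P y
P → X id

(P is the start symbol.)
{ 'd', 'id' }

From X → d id P:
  - d is a terminal: add 'd' and stop
From X → id P y:
  - id is a terminal: add 'id' and stop

Collecting: FIRST(X) = { 'd', 'id' }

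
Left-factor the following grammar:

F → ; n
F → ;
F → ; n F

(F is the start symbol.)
Left-factoring transforms A → αβ₁ | αβ₂ into A → αA' and A' → β₁ | β₂
(α is the longest common prefix among the alternatives). Repeat until
no nonterminal has two alternatives with a common prefix.

Round 1: F has alternatives sharing prefix ';'. Introduce F': F → ; F'
  Add: F' → n
  Add: F' → ε
  Add: F' → n F

Round 2: F' has alternatives sharing prefix 'n'. Introduce F'': F' → n F''
  Add: F'' → ε
  Add: F'' → F

No remaining common prefixes — done.

Resulting grammar:
F → ; F'
F' → n F''
F'' → ε
F'' → F
F' → ε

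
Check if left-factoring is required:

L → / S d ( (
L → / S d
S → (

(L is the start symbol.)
Yes, L has productions with common prefix '/ S d'

Left-factoring is needed when two productions for the same non-terminal
share a common prefix on the right-hand side.

Productions for L:
  L → / S d ( (
  L → / S d

Found common prefix '/ S d' in productions for L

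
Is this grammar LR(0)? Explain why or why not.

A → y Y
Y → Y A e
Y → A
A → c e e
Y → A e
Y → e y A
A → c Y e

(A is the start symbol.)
A grammar is LR(0) if no state in the canonical LR(0) collection has:
  - both a shift item (dot before a terminal) and a complete item (shift-reduce conflict), or
  - two or more complete items (reduce-reduce conflict; the accept item [A' → A .] counts as a complete item here).

Augment with A' → A and build the canonical LR(0) collection (I0 = CLOSURE({[A' → . A]}), then GOTO on every symbol after a dot until no new states appear). It has 16 states:
  I0: { [A → . c Y e], [A → . c e e], [A → . y Y], [A' → . A] }  — shift
  I1: { [A' → A .] }  — accept
  I2: { [A → . c Y e], [A → . c e e], [A → . y Y], [A → c . Y e], [A → c . e e], [Y → . A e], [Y → . A], [Y → . Y A e], [Y → . e y A] }  — shift
  I3: { [A → . c Y e], [A → . c e e], [A → . y Y], [A → y . Y], [Y → . A e], [Y → . A], [Y → . Y A e], [Y → . e y A] }  — shift
  I4: { [Y → A . e], [Y → A .] }  — shift, reduce
  I5: { [A → . c Y e], [A → . c e e], [A → . y Y], [A → y Y .], [Y → Y . A e] }  — shift, reduce
  I6: { [Y → e . y A] }  — shift
  I7: { [A → . c Y e], [A → . c e e], [A → . y Y], [Y → e y . A] }  — shift
  I8: { [Y → e y A .] }  — reduce
  I9: { [Y → Y A . e] }  — shift
  I10: { [Y → Y A e .] }  — reduce
  I11: { [Y → A e .] }  — reduce
  I12: { [A → . c Y e], [A → . c e e], [A → . y Y], [A → c Y . e], [Y → Y . A e] }  — shift
  I13: { [A → c e . e], [Y → e . y A] }  — shift
  I14: { [A → c e e .] }  — reduce
  I15: { [A → c Y e .] }  — reduce

Conflict in state I4:
  Shift-reduce conflict between [Y → A .] and [Y → A . e]
So the grammar is NOT LR(0).

Answer: No. Shift-reduce conflict between [Y → A .] and [Y → A . e]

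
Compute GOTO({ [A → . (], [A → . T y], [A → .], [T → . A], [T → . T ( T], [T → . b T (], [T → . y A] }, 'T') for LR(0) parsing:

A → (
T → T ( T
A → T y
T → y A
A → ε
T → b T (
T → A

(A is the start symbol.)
GOTO(I, 'T') = CLOSURE({ [A → αX.β] : [A → α.Xβ] ∈ I, X = 'T' })

Items with dot before 'T', with the dot advanced:
  [A → . T y] → [A → T . y]
  [T → . T ( T] → [T → T . ( T]
Closure adds nothing (no advanced item has the dot before a non-terminal).

GOTO = { [A → T . y], [T → T . ( T] }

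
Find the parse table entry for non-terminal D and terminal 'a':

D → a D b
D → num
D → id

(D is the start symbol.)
D → a D b

To find M[D, 'a'], we find productions for D where 'a' is in the predict set (PREDICT(N → α) = (FIRST(α) \ {ε}) ∪ (FOLLOW(N) if α ⇒* ε)).

D → a D b: PREDICT = { 'a' }
  'a' is in predict set, so this production goes in M[D, 'a']
D → num: PREDICT = { 'num' }
D → id: PREDICT = { 'id' }

M[D, 'a'] = D → a D b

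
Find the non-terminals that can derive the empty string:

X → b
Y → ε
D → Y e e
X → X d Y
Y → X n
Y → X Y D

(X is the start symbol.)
{ 'Y' }

A non-terminal is nullable if it can derive ε (the empty string): either it has an ε-production, or it has a production whose right-hand side consists entirely of nullable non-terminals.

ε-productions: Y → ε
So Y is immediately nullable.
No further non-terminal can be added: every production for the remaining non-terminals contains a terminal or a non-nullable non-terminal.
Nullable = { 'Y' }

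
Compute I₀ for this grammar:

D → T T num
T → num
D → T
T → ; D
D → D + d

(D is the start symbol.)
{ [D → . D + d], [D → . T T num], [D → . T], [D' → . D], [T → . ; D], [T → . num] }

First, augment the grammar with D' → D
I₀ = CLOSURE({ [D' → . D] }):
  [D' → . D] has the dot before D: add [D → . T T num], [D → . T], [D → . D + d]
  [D → . T T num] has the dot before T: add [T → . num], [T → . ; D]
No further items can be added.

I₀ = { [D → . D + d], [D → . T T num], [D → . T], [D' → . D], [T → . ; D], [T → . num] }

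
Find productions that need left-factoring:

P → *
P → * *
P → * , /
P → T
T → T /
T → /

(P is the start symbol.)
Left-factoring is needed when two productions for the same non-terminal
share a common prefix on the right-hand side.

Productions for P:
  P → *
  P → * *
  P → * , /
  P → T
Productions for T:
  T → T /
  T → /

Found common prefix '*' in productions for P

Answer: Yes, P has productions with common prefix '*'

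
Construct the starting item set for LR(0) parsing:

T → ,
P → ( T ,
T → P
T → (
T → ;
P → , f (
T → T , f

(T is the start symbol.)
{ [P → . ( T ,], [P → . , f (], [T → . (], [T → . ,], [T → . ;], [T → . P], [T → . T , f], [T' → . T] }

First, augment the grammar with T' → T
I₀ = CLOSURE({ [T' → . T] }):
  [T' → . T] has the dot before T: add [T → . ,], [T → . P], [T → . (], [T → . ;], [T → . T , f]
  [T → . P] has the dot before P: add [P → . ( T ,], [P → . , f (]
No further items can be added.

I₀ = { [P → . ( T ,], [P → . , f (], [T → . (], [T → . ,], [T → . ;], [T → . P], [T → . T , f], [T' → . T] }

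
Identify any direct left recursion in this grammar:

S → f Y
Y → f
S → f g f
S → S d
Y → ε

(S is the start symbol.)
S → f Y: starts with f
Y → f: starts with f
S → f g f: starts with f
S → S d: LEFT RECURSIVE (starts with S)
Y → ε: starts with ε

The grammar has direct left recursion on: S.

Answer: Yes, S is left-recursive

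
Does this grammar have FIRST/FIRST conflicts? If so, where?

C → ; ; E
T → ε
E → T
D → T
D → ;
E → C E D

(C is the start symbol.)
FIRST sets of the non-terminals at (or reachable through a nullable prefix from) the front of some alternative:
  FIRST(T) = { ε }
  FIRST(C) = { ';' }

Productions for E:
  E → T: FIRST = { ε }
  E → C E D: FIRST = { ';' }
Productions for D:
  D → T: FIRST = { ε }
  D → ;: FIRST = { ';' }
C, T have only one production, so no FIRST/FIRST conflict is possible there.

All alternatives of each non-terminal have pairwise disjoint FIRST sets.

Answer: No FIRST/FIRST conflicts.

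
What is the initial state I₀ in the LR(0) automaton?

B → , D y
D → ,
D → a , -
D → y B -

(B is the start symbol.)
First, augment the grammar with B' → B
I₀ = CLOSURE({ [B' → . B] }):
  [B' → . B] has the dot before B: add [B → . , D y]
No further items can be added.

I₀ = { [B → . , D y], [B' → . B] }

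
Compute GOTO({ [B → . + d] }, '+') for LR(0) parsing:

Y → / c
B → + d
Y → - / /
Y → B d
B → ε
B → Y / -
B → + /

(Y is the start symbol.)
GOTO(I, '+') = CLOSURE({ [A → αX.β] : [A → α.Xβ] ∈ I, X = '+' })

Items with dot before '+', with the dot advanced:
  [B → . + d] → [B → + . d]
Closure adds nothing (no advanced item has the dot before a non-terminal).

GOTO = { [B → + . d] }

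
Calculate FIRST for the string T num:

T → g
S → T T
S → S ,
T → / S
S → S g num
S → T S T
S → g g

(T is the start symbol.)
{ '/', 'g' }

FIRST sets of the non-terminals involved (from the grammar, by fixed-point iteration):
  FIRST(T) = { '/', 'g' }

To compute FIRST(T num), process the symbols left to right:
Symbol T is a non-terminal. Add FIRST(T) \ {ε} = { '/', 'g' }
T is not nullable (ε ∉ FIRST(T)), so stop here.
FIRST(T num) = { '/', 'g' }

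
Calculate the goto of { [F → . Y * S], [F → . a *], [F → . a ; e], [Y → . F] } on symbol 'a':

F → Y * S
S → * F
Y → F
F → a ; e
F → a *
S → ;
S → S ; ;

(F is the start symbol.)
{ [F → a . *], [F → a . ; e] }

GOTO(I, 'a') = CLOSURE({ [A → αX.β] : [A → α.Xβ] ∈ I, X = 'a' })

Items with dot before 'a', with the dot advanced:
  [F → . a *] → [F → a . *]
  [F → . a ; e] → [F → a . ; e]
Closure adds nothing (no advanced item has the dot before a non-terminal).

GOTO = { [F → a . *], [F → a . ; e] }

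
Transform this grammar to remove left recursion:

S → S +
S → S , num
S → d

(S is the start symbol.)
S → d S'
S' → + S'
S' → , num S'
S' → ε

S is directly left-recursive. The standard transformation for
  A → A α₁ | ... | A α_m | β₁ | ... | β_n
is
  A  → β₁ A' | ... | β_n A'
  A' → α₁ A' | ... | α_m A' | ε

S → d becomes S → d S'
S → S + becomes S' → + S'
S → S , num becomes S' → , num S'
Add S' → ε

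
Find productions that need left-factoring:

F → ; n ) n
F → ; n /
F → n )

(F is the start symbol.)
Yes, F has productions with common prefix '; n'

Left-factoring is needed when two productions for the same non-terminal
share a common prefix on the right-hand side.

Productions for F:
  F → ; n ) n
  F → ; n /
  F → n )

Found common prefix '; n' in productions for F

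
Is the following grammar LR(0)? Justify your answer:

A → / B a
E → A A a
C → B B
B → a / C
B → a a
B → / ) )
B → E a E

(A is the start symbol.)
A grammar is LR(0) if no state in the canonical LR(0) collection has:
  - both a shift item (dot before a terminal) and a complete item (shift-reduce conflict), or
  - two or more complete items (reduce-reduce conflict; the accept item [A' → A .] counts as a complete item here).

Augment with A' → A and build the canonical LR(0) collection (I0 = CLOSURE({[A' → . A]}), then GOTO on every symbol after a dot until no new states appear). It has 20 states:
  I0: { [A → . / B a], [A' → . A] }  — shift
  I1: { [A → . / B a], [A → / . B a], [B → . / ) )], [B → . E a E], [B → . a / C], [B → . a a], [E → . A A a] }  — shift
  I2: { [A' → A .] }  — accept
  I3: { [A → . / B a], [A → / . B a], [B → . / ) )], [B → . E a E], [B → . a / C], [B → . a a], [B → / . ) )], [E → . A A a] }  — shift
  I4: { [A → . / B a], [E → A . A a] }  — shift
  I5: { [A → / B . a] }  — shift
  I6: { [B → E . a E] }  — shift
  I7: { [B → a . / C], [B → a . a] }  — shift
  I8: { [A → . / B a], [B → . / ) )], [B → . E a E], [B → . a / C], [B → . a a], [B → a / . C], [C → . B B], [E → . A A a] }  — shift
  I9: { [B → a a .] }  — reduce
  I10: { [A → . / B a], [B → . / ) )], [B → . E a E], [B → . a / C], [B → . a a], [C → B . B], [E → . A A a] }  — shift
  I11: { [B → a / C .] }  — reduce
  I12: { [C → B B .] }  — reduce
  I13: { [A → . / B a], [B → E a . E], [E → . A A a] }  — shift
  I14: { [B → E a E .] }  — reduce
  I15: { [A → / B a .] }  — reduce
  I16: { [E → A A . a] }  — shift
  I17: { [E → A A a .] }  — reduce
  I18: { [B → / ) . )] }  — shift
  I19: { [B → / ) ) .] }  — reduce

Every state is either a pure shift/goto state or contains exactly one complete item and nothing to shift — no conflicts. The grammar is LR(0).

Answer: Yes, the grammar is LR(0)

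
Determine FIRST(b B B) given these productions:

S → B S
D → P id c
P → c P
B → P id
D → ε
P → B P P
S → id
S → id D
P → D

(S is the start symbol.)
To compute FIRST(b B B), process the symbols left to right:
Symbol b is a terminal. Add 'b' and stop.
FIRST(b B B) = { 'b' }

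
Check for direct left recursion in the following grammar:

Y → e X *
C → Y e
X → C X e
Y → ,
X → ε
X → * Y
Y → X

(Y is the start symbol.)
No direct left recursion

Direct left recursion occurs when N → N α for some non-terminal N (the right-hand side begins with the left-hand side itself).

Y → e X *: starts with e
C → Y e: starts with Y
X → C X e: starts with C
Y → ,: starts with ','
X → ε: starts with ε
X → * Y: starts with '*'
Y → X: starts with X

No direct left recursion found.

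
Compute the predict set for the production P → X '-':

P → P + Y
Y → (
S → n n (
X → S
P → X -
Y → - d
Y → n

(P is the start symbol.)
{ 'n' }

PREDICT(P → X '-') = (FIRST(RHS) \ {ε}) ∪ (FOLLOW(P) if ε ∈ FIRST(RHS), i.e. RHS ⇒* ε)
FIRST(X) = { 'n' }
FIRST(X '-') = { 'n' }
ε ∉ FIRST(X '-'), so FOLLOW(P) is not added.
PREDICT(P → X '-') = { 'n' }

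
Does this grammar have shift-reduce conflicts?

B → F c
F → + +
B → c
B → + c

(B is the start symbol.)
No shift-reduce conflicts

A shift-reduce conflict occurs when an LR(0) state has both:
  - a complete (reduce) item [A → α .] (dot at the end), and
  - a shift item [B → β . c γ] (dot before a terminal).

Augment with B' → B and build the canonical LR(0) collection (I0 = CLOSURE({[B' → . B]}), then GOTO on every symbol after a dot until no new states appear). It has 8 states:
  I0: { [B → . + c], [B → . F c], [B → . c], [B' → . B], [F → . + +] }  — shift
  I1: { [B → + . c], [F → + . +] }  — shift
  I2: { [B' → B .] }  — accept
  I3: { [B → F . c] }  — shift
  I4: { [B → c .] }  — reduce
  I5: { [B → F c .] }  — reduce
  I6: { [F → + + .] }  — reduce
  I7: { [B → + c .] }  — reduce

No state contains both a complete item and a shift item.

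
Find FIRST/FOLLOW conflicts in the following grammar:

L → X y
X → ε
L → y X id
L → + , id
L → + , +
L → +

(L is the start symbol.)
A FIRST/FOLLOW conflict occurs when a non-terminal N has a nullable alternative N → β (β ⇒* ε) and another alternative N → α with FIRST(α) ∩ FOLLOW(N) ≠ ∅: on such a lookahead the parser cannot decide between expanding α and letting N vanish via β.

Nullable non-terminals: X.
X has a nullable alternative but only one production, so nothing to check.

L has no nullable alternative, so no FIRST/FOLLOW check is needed there.

No FIRST/FOLLOW conflicts found.

Answer: No FIRST/FOLLOW conflicts.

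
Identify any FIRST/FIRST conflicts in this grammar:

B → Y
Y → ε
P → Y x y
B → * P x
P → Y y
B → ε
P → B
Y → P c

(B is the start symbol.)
FIRST sets of the non-terminals at (or reachable through a nullable prefix from) the front of some alternative:
  FIRST(Y) = { '*', 'c', 'x', 'y', ε }
  FIRST(P) = { '*', 'c', 'x', 'y', ε }
  FIRST(B) = { '*', 'c', 'x', 'y', ε }

Productions for B:
  B → Y: FIRST = { '*', 'c', 'x', 'y', ε }
  B → * P x: FIRST = { '*' }
  B → ε: FIRST = { ε }
Productions for Y:
  Y → ε: FIRST = { ε }
  Y → P c: FIRST = { '*', 'c', 'x', 'y' }
Productions for P:
  P → Y x y: FIRST = { '*', 'c', 'x', 'y' }
  P → Y y: FIRST = { '*', 'c', 'x', 'y' }
  P → B: FIRST = { '*', 'c', 'x', 'y', ε }

Conflict for B: B → Y and B → * P x
  Overlap: { '*' }
Conflict for B: B → Y and B → ε
  Overlap: { ε }
Conflict for P: P → Y x y and P → Y y
  Overlap: { '*', 'c', 'x', 'y' }
Conflict for P: P → Y x y and P → B
  Overlap: { '*', 'c', 'x', 'y' }
Conflict for P: P → Y y and P → B
  Overlap: { '*', 'c', 'x', 'y' }

Answer: Yes. B → Y / B → '*' P x on { '*' }; B → Y / B → ε on { ε }; P → Y x y / P → Y y on { '*', 'c', 'x', 'y' }; P → Y x y / P → B on { '*', 'c', 'x', 'y' }; P → Y y / P → B on { '*', 'c', 'x', 'y' }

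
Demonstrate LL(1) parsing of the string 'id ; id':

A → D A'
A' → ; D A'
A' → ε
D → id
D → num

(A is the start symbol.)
LL(1) parsing maintains a stack (initially the start symbol over $) and the input. At each step: if the stack top is a terminal, match it against the current input token; if it is a non-terminal N, replace it with the RHS of M[N, lookahead] (the unique production whose predict set contains the lookahead).

Stack is shown with the top on the left.

Stack     Input      Action
---------------------------
A $       id ; id $  output A → D A'
D A' $    id ; id $  output D → id
id A' $   id ; id $  match 'id'
A' $      ; id $     output A' → ; D A'
; D A' $  ; id $     match ';'
D A' $    id $       output D → id
id A' $   id $       match 'id'
A' $      $          output A' → ε
$         $          accept

The string is accepted.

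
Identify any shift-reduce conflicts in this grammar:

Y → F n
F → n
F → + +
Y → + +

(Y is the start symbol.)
Augment with Y' → Y and build the canonical LR(0) collection (I0 = CLOSURE({[Y' → . Y]}), then GOTO on every symbol after a dot until no new states appear). It has 7 states:
  I0: { [F → . + +], [F → . n], [Y → . + +], [Y → . F n], [Y' → . Y] }  — shift
  I1: { [F → + . +], [Y → + . +] }  — shift
  I2: { [Y → F . n] }  — shift
  I3: { [Y' → Y .] }  — accept
  I4: { [F → n .] }  — reduce
  I5: { [Y → F n .] }  — reduce
  I6: { [F → + + .], [Y → + + .] }  — 2 reduces

No state contains both a complete item and a shift item.

Answer: No shift-reduce conflicts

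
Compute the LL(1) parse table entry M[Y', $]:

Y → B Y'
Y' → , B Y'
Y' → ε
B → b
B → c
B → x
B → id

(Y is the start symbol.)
To find M[Y', $], we find productions for Y' where $ is in the predict set (PREDICT(N → α) = (FIRST(α) \ {ε}) ∪ (FOLLOW(N) if α ⇒* ε)).

Relevant sets:
  FOLLOW(Y') = { $ }

Y' → , B Y': PREDICT = { ',' }
Y' → ε: PREDICT = { $ }
  $ is in predict set, so this production goes in M[Y', $]

M[Y', $] = Y' → ε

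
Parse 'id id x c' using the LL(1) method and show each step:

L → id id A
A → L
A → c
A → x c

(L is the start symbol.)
Stack is shown with the top on the left.

Stack      Input        Action
------------------------------
L $        id id x c $  output L → id id A
id id A $  id id x c $  match 'id'
id A $     id x c $     match 'id'
A $        x c $        output A → x c
x c $      x c $        match 'x'
c $        c $          match 'c'
$          $            accept

The string is accepted.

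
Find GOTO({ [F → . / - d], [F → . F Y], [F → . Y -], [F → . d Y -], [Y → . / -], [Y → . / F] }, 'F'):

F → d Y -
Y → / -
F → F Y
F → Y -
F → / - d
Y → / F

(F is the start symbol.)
{ [F → F . Y], [Y → . / -], [Y → . / F] }

GOTO(I, 'F') = CLOSURE({ [A → αX.β] : [A → α.Xβ] ∈ I, X = 'F' })

Items with dot before 'F', with the dot advanced:
  [F → . F Y] → [F → F . Y]
Closure of the advanced items:
  [F → F . Y] has the dot before Y: add [Y → . / -], [Y → . / F]

GOTO = { [F → F . Y], [Y → . / -], [Y → . / F] }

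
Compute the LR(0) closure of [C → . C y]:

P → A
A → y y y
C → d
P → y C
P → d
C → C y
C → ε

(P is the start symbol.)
Start with: [C → . C y]
  [C → . C y] has the dot before C: add [C → . d], [C → .]
No further items can be added.

CLOSURE = { [C → . C y], [C → . d], [C → .] }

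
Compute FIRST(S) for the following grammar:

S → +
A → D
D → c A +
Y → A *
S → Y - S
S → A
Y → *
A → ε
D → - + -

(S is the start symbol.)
{ '*', '+', '-', 'c', ε }

To compute FIRST(S), examine every production with S on the left-hand side, reading each right-hand side left to right until a non-nullable symbol is reached.

FIRST sets of the other non-terminals involved (by the same procedure, iterated to a fixed point):
  FIRST(Y) = { '*', '-', 'c' }
  FIRST(A) = { '-', 'c', ε }

From S → +:
  - '+' is a terminal: add '+' and stop
From S → Y - S:
  - Y is a non-terminal: add FIRST(Y) \ {ε} = { '*', '-', 'c' }
    Y is not nullable, so stop
From S → A:
  - A is a non-terminal: add FIRST(A) \ {ε} = { '-', 'c' }
    A is nullable and nothing follows, so the whole right-hand side can vanish: ε ∈ FIRST(S)

Collecting: FIRST(S) = { '*', '+', '-', 'c', ε }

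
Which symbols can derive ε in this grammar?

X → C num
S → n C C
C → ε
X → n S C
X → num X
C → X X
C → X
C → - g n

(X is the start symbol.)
ε-productions: C → ε
So C is immediately nullable.
No further non-terminal can be added: every production for the remaining non-terminals contains a terminal or a non-nullable non-terminal.
Nullable = { 'C' }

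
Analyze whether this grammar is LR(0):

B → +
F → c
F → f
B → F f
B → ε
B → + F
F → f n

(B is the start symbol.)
A grammar is LR(0) if no state in the canonical LR(0) collection has:
  - both a shift item (dot before a terminal) and a complete item (shift-reduce conflict), or
  - two or more complete items (reduce-reduce conflict; the accept item [B' → B .] counts as a complete item here).

Augment with B' → B and build the canonical LR(0) collection (I0 = CLOSURE({[B' → . B]}), then GOTO on every symbol after a dot until no new states appear). It has 9 states:
  I0: { [B → . + F], [B → . +], [B → . F f], [B → .], [B' → . B], [F → . c], [F → . f n], [F → . f] }  — shift, reduce
  I1: { [B → + . F], [B → + .], [F → . c], [F → . f n], [F → . f] }  — shift, reduce
  I2: { [B' → B .] }  — accept
  I3: { [B → F . f] }  — shift
  I4: { [F → c .] }  — reduce
  I5: { [F → f . n], [F → f .] }  — shift, reduce
  I6: { [F → f n .] }  — reduce
  I7: { [B → F f .] }  — reduce
  I8: { [B → + F .] }  — reduce

Conflict in state I0:
  Shift-reduce conflict between [B → .] and [B → . +]
So the grammar is NOT LR(0).

Answer: No. Shift-reduce conflict between [B → .] and [B → . +]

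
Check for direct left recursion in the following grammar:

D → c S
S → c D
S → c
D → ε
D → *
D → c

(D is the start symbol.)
Direct left recursion occurs when N → N α for some non-terminal N (the right-hand side begins with the left-hand side itself).

D → c S: starts with c
S → c D: starts with c
S → c: starts with c
D → ε: starts with ε
D → *: starts with '*'
D → c: starts with c

No direct left recursion found.

Answer: No direct left recursion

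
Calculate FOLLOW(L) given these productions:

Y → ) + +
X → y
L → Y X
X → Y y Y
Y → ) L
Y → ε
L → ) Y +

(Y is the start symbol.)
{ $, ')', '+', 'y' }

To compute FOLLOW(L), find every occurrence of L on a right-hand side N → α L β: add FIRST(β) \ {ε}, and if β is empty or nullable also add FOLLOW(N). Iterate to a fixed point.

In Y → ) L: L is at the end, add FOLLOW(Y)

The FOLLOW sets referred to above (computed the same way, to a fixed point):
  FOLLOW(Y) = { $, ')', '+', 'y' }

Taking the union: FOLLOW(L) = { $, ')', '+', 'y' }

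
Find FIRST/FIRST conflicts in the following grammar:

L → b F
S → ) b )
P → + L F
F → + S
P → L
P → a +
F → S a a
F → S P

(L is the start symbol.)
Yes. F → S a a / F → S P on { ')' }

A FIRST/FIRST conflict occurs when two productions N → α and N → β for the same non-terminal have FIRST(α) ∩ FIRST(β) ≠ ∅ (with ε ∈ FIRST of a nullable right-hand side, so two nullable alternatives also conflict).

FIRST sets of the non-terminals at (or reachable through a nullable prefix from) the front of some alternative:
  FIRST(L) = { 'b' }
  FIRST(S) = { ')' }

Productions for P:
  P → + L F: FIRST = { '+' }
  P → L: FIRST = { 'b' }
  P → a +: FIRST = { 'a' }
Productions for F:
  F → + S: FIRST = { '+' }
  F → S a a: FIRST = { ')' }
  F → S P: FIRST = { ')' }
L, S have only one production, so no FIRST/FIRST conflict is possible there.

Conflict for F: F → S a a and F → S P
  Overlap: { ')' }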